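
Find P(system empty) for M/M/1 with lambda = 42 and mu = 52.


P0 = 1 - rho = 1 - 42/52 = 0.1923

0.1923


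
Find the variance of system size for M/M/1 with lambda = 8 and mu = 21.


rho = 8/21; Var(N) = rho/(1-rho)^2 = 0.99

0.99


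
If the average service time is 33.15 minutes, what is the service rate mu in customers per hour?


mu = 60 / avg_service_time = 60 / 33.15 = 1.81 per hour

1.81 per hour


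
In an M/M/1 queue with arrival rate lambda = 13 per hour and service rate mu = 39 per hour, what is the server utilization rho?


rho = lambda/mu = 13/39 = 0.3333

0.3333


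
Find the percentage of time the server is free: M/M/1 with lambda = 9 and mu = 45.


Idle fraction = (1 - rho) * 100 = (1 - 9/45) * 100 = 80.0%

80.0%


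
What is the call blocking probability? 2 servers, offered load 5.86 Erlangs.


B(N,A) = (A^N/N!) / sum(A^k/k!, k=0..N) with N=2, A=5.86 = 0.7145

0.7145


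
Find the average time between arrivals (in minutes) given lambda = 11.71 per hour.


Mean interarrival time = 60/lambda = 60/11.71 = 5.12 minutes

5.12 minutes


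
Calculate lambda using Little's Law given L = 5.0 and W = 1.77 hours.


lambda = L / W = 5.0 / 1.77 = 2.82 per hour

2.82 per hour


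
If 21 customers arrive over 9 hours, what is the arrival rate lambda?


lambda = total arrivals / time = 21 / 9 = 2.33 per hour

2.33 per hour


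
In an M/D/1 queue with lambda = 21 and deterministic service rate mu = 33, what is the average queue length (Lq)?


M/D/1: Lq = rho^2 / (2*(1-rho)) where rho = 21/33; Lq = 0.56

0.56


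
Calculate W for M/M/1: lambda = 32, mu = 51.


W = 1/(mu - lambda) = 1/(51 - 32) = 0.0526 hours

0.0526 hours


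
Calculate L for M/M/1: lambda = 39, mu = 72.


rho = 39/72; L = rho/(1-rho) = 1.18

1.18


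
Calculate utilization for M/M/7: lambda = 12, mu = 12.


rho = lambda/(c*mu) = 12/(7*12) = 0.1429

0.1429


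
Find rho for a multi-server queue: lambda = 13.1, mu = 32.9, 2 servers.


rho = lambda / (c * mu) = 13.1 / (2 * 32.9) = 0.1991

0.1991


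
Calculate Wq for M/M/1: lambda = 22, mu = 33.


rho = 22/33; Wq = rho/(mu - lambda) = 0.0606 hours

0.0606 hours


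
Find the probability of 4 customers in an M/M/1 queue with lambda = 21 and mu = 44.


rho = 21/44; P(n) = (1-rho)*rho^n = (1-21/44)*(21/44)^4 = 0.0271

0.0271


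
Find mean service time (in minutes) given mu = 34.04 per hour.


Mean service time = 60/mu = 60/34.04 = 1.76 minutes

1.76 minutes


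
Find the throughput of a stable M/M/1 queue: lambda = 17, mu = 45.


For a stable queue (lambda < mu), throughput = lambda = 17 per hour

17 per hour


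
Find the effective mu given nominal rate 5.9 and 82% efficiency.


Effective rate = mu * efficiency = 5.9 * 0.82 = 4.84 per hour

4.84 per hour


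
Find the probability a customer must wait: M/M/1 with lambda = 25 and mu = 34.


P(wait) = rho = lambda/mu = 25/34 = 0.7353

0.7353


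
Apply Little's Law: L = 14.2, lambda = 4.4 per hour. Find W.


W = L / lambda = 14.2 / 4.4 = 3.2273 hours

3.2273 hours


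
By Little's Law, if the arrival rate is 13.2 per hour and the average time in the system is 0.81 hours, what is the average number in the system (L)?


L = lambda * W = 13.2 * 0.81 = 10.69

10.69


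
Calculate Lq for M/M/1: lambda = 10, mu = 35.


rho = 10/35; Lq = rho^2/(1-rho) = 0.11

0.11


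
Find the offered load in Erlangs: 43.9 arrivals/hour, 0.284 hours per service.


Offered load a = lambda * E[S] = 43.9 * 0.284 = 12.47 Erlangs

12.47 Erlangs


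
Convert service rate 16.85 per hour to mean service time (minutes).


Mean service time = 60/mu = 60/16.85 = 3.56 minutes

3.56 minutes


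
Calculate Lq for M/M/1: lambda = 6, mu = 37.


rho = 6/37; Lq = rho^2/(1-rho) = 0.03

0.03


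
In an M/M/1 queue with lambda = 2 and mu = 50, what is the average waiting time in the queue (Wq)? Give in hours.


rho = 2/50; Wq = rho/(mu - lambda) = 0.0008 hours

0.0008 hours


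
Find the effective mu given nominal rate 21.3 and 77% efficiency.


Effective rate = mu * efficiency = 21.3 * 0.77 = 16.4 per hour

16.4 per hour


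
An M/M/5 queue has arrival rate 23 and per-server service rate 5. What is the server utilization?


rho = lambda/(c*mu) = 23/(5*5) = 0.92

0.92


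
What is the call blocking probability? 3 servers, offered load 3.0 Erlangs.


B(N,A) = (A^N/N!) / sum(A^k/k!, k=0..N) with N=3, A=3.0 = 0.3462

0.3462


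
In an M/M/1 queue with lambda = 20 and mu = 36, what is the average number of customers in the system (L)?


rho = 20/36; L = rho/(1-rho) = 1.25

1.25


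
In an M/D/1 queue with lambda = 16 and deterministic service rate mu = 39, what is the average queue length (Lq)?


M/D/1: Lq = rho^2 / (2*(1-rho)) where rho = 16/39; Lq = 0.14

0.14


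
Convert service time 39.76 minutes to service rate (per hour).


mu = 60 / avg_service_time = 60 / 39.76 = 1.51 per hour

1.51 per hour


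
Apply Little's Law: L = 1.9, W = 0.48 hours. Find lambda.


lambda = L / W = 1.9 / 0.48 = 3.96 per hour

3.96 per hour


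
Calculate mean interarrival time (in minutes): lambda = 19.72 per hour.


Mean interarrival time = 60/lambda = 60/19.72 = 3.04 minutes

3.04 minutes


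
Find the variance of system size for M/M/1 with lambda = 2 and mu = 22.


rho = 2/22; Var(N) = rho/(1-rho)^2 = 0.11

0.11


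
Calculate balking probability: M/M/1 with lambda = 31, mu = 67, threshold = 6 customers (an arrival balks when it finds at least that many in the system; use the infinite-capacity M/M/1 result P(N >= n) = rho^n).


P(N >= 6) = rho^6 = (31/67)^6 = 0.0098

0.0098


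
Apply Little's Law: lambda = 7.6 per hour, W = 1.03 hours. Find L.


L = lambda * W = 7.6 * 1.03 = 7.83

7.83


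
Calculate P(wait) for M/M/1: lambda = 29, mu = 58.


P(wait) = rho = lambda/mu = 29/58 = 0.5

0.5


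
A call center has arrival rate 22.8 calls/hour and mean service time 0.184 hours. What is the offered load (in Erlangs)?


Offered load a = lambda * E[S] = 22.8 * 0.184 = 4.2 Erlangs

4.2 Erlangs


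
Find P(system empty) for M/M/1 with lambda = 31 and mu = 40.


P0 = 1 - rho = 1 - 31/40 = 0.225

0.225


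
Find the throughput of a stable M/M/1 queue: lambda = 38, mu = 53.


For a stable queue (lambda < mu), throughput = lambda = 38 per hour

38 per hour


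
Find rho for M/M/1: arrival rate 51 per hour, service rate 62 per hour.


rho = lambda/mu = 51/62 = 0.8226

0.8226


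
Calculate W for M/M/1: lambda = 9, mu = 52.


W = 1/(mu - lambda) = 1/(52 - 9) = 0.0233 hours

0.0233 hours


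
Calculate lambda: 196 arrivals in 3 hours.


lambda = total arrivals / time = 196 / 3 = 65.33 per hour

65.33 per hour


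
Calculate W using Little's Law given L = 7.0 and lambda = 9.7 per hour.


W = L / lambda = 7.0 / 9.7 = 0.7216 hours

0.7216 hours


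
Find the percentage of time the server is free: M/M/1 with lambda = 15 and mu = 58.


Idle fraction = (1 - rho) * 100 = (1 - 15/58) * 100 = 74.1%

74.1%


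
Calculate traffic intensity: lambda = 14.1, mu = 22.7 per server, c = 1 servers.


rho = lambda / (c * mu) = 14.1 / (1 * 22.7) = 0.6211

0.6211


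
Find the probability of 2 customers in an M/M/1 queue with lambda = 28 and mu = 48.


rho = 28/48; P(n) = (1-rho)*rho^n = (1-28/48)*(28/48)^2 = 0.1418

0.1418


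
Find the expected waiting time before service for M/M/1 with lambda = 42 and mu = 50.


rho = 42/50; Wq = rho/(mu - lambda) = 0.105 hours

0.105 hours


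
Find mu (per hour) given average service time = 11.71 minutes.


mu = 60 / avg_service_time = 60 / 11.71 = 5.12 per hour

5.12 per hour


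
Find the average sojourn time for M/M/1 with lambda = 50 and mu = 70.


W = 1/(mu - lambda) = 1/(70 - 50) = 0.05 hours

0.05 hours


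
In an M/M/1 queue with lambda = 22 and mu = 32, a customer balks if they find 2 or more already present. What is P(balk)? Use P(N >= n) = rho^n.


P(N >= 2) = rho^2 = (22/32)^2 = 0.4727

0.4727


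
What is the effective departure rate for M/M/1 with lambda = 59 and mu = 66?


For a stable queue (lambda < mu), throughput = lambda = 59 per hour

59 per hour


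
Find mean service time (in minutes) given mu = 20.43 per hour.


Mean service time = 60/mu = 60/20.43 = 2.94 minutes

2.94 minutes


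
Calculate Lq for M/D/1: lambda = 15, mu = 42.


M/D/1: Lq = rho^2 / (2*(1-rho)) where rho = 15/42; Lq = 0.1

0.1


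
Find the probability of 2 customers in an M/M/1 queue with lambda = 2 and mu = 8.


rho = 2/8; P(n) = (1-rho)*rho^n = (1-2/8)*(2/8)^2 = 0.0469

0.0469


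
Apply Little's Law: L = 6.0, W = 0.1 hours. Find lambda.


lambda = L / W = 6.0 / 0.1 = 60.0 per hour

60.0 per hour


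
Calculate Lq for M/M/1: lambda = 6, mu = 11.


rho = 6/11; Lq = rho^2/(1-rho) = 0.65

0.65


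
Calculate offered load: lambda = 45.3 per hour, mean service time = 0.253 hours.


Offered load a = lambda * E[S] = 45.3 * 0.253 = 11.46 Erlangs

11.46 Erlangs


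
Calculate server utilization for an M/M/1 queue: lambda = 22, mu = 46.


rho = lambda/mu = 22/46 = 0.4783

0.4783


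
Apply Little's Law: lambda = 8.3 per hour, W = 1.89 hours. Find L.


L = lambda * W = 8.3 * 1.89 = 15.69

15.69


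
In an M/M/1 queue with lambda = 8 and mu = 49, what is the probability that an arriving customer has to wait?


P(wait) = rho = lambda/mu = 8/49 = 0.1633

0.1633


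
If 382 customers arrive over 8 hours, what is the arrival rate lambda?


lambda = total arrivals / time = 382 / 8 = 47.75 per hour

47.75 per hour


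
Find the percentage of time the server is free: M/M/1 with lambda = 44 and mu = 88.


Idle fraction = (1 - rho) * 100 = (1 - 44/88) * 100 = 50.0%

50.0%


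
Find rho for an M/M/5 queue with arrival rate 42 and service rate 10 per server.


rho = lambda/(c*mu) = 42/(5*10) = 0.84

0.84


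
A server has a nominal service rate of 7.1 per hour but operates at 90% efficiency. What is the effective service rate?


Effective rate = mu * efficiency = 7.1 * 0.9 = 6.39 per hour

6.39 per hour


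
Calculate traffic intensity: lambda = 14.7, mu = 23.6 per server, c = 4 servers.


rho = lambda / (c * mu) = 14.7 / (4 * 23.6) = 0.1557

0.1557


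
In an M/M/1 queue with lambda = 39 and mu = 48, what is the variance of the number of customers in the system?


rho = 39/48; Var(N) = rho/(1-rho)^2 = 23.11

23.11


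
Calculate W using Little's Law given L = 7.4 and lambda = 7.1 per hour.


W = L / lambda = 7.4 / 7.1 = 1.0423 hours

1.0423 hours


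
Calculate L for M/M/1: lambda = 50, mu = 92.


rho = 50/92; L = rho/(1-rho) = 1.19

1.19


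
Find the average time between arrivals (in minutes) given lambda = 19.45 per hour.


Mean interarrival time = 60/lambda = 60/19.45 = 3.08 minutes

3.08 minutes


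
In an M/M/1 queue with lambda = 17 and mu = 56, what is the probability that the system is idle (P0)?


P0 = 1 - rho = 1 - 17/56 = 0.6964

0.6964


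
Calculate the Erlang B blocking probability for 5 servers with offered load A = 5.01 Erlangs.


B(N,A) = (A^N/N!) / sum(A^k/k!, k=0..N) with N=5, A=5.01 = 0.2857

0.2857


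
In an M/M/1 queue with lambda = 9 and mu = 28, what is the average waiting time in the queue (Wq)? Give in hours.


rho = 9/28; Wq = rho/(mu - lambda) = 0.0169 hours

0.0169 hours


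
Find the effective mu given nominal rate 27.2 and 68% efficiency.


Effective rate = mu * efficiency = 27.2 * 0.68 = 18.5 per hour

18.5 per hour


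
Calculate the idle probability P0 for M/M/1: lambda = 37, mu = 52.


P0 = 1 - rho = 1 - 37/52 = 0.2885

0.2885


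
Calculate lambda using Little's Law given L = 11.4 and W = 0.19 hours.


lambda = L / W = 11.4 / 0.19 = 60.0 per hour

60.0 per hour


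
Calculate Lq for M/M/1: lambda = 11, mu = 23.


rho = 11/23; Lq = rho^2/(1-rho) = 0.44

0.44


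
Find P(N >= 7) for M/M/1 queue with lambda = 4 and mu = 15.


P(N >= 7) = rho^7 = (4/15)^7 = 0.0001

0.0001


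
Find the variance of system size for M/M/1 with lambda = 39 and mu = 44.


rho = 39/44; Var(N) = rho/(1-rho)^2 = 68.64

68.64


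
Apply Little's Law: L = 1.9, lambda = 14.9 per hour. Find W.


W = L / lambda = 1.9 / 14.9 = 0.1275 hours

0.1275 hours


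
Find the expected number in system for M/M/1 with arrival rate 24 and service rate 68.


rho = 24/68; L = rho/(1-rho) = 0.55

0.55


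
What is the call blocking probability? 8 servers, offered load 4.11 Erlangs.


B(N,A) = (A^N/N!) / sum(A^k/k!, k=0..N) with N=8, A=4.11 = 0.034

0.034


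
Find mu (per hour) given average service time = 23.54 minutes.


mu = 60 / avg_service_time = 60 / 23.54 = 2.55 per hour

2.55 per hour


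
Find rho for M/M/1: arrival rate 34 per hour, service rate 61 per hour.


rho = lambda/mu = 34/61 = 0.5574

0.5574


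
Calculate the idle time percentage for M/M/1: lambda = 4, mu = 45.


Idle fraction = (1 - rho) * 100 = (1 - 4/45) * 100 = 91.1%

91.1%


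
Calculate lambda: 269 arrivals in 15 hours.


lambda = total arrivals / time = 269 / 15 = 17.93 per hour

17.93 per hour


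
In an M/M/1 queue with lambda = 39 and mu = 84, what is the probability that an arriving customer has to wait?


P(wait) = rho = lambda/mu = 39/84 = 0.4643

0.4643


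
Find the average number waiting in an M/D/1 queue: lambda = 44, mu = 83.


M/D/1: Lq = rho^2 / (2*(1-rho)) where rho = 44/83; Lq = 0.3

0.3


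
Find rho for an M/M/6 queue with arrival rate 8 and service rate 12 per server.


rho = lambda/(c*mu) = 8/(6*12) = 0.1111

0.1111


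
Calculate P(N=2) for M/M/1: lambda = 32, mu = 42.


rho = 32/42; P(n) = (1-rho)*rho^n = (1-32/42)*(32/42)^2 = 0.1382

0.1382


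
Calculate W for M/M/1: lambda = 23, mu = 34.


W = 1/(mu - lambda) = 1/(34 - 23) = 0.0909 hours

0.0909 hours


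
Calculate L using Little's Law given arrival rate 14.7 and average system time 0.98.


L = lambda * W = 14.7 * 0.98 = 14.41

14.41


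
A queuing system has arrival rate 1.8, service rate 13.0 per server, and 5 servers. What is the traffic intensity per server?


rho = lambda / (c * mu) = 1.8 / (5 * 13.0) = 0.0277

0.0277


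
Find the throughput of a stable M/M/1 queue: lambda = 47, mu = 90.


For a stable queue (lambda < mu), throughput = lambda = 47 per hour

47 per hour


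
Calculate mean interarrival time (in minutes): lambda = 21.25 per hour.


Mean interarrival time = 60/lambda = 60/21.25 = 2.82 minutes

2.82 minutes


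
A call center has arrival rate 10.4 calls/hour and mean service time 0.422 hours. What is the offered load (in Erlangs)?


Offered load a = lambda * E[S] = 10.4 * 0.422 = 4.39 Erlangs

4.39 Erlangs


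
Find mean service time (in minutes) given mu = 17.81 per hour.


Mean service time = 60/mu = 60/17.81 = 3.37 minutes

3.37 minutes


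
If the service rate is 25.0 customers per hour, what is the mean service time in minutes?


Mean service time = 60/mu = 60/25.0 = 2.4 minutes

2.4 minutes


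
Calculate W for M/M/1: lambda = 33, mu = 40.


W = 1/(mu - lambda) = 1/(40 - 33) = 0.1429 hours

0.1429 hours


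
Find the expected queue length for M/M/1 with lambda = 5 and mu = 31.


rho = 5/31; Lq = rho^2/(1-rho) = 0.03

0.03


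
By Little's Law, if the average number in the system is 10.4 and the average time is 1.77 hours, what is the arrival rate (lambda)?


lambda = L / W = 10.4 / 1.77 = 5.88 per hour

5.88 per hour


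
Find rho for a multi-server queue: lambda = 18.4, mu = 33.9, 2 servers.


rho = lambda / (c * mu) = 18.4 / (2 * 33.9) = 0.2714

0.2714


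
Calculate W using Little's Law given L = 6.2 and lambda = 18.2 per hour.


W = L / lambda = 6.2 / 18.2 = 0.3407 hours

0.3407 hours


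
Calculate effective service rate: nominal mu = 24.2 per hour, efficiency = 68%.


Effective rate = mu * efficiency = 24.2 * 0.68 = 16.46 per hour

16.46 per hour


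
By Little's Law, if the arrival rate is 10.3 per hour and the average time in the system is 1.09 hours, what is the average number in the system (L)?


L = lambda * W = 10.3 * 1.09 = 11.23

11.23


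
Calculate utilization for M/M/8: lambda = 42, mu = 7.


rho = lambda/(c*mu) = 42/(8*7) = 0.75

0.75


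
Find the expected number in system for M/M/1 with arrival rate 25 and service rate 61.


rho = 25/61; L = rho/(1-rho) = 0.69

0.69


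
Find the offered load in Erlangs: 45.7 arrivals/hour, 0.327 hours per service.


Offered load a = lambda * E[S] = 45.7 * 0.327 = 14.94 Erlangs

14.94 Erlangs


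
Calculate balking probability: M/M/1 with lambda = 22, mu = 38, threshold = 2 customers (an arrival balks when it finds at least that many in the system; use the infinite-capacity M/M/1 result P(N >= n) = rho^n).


P(N >= 2) = rho^2 = (22/38)^2 = 0.3352

0.3352


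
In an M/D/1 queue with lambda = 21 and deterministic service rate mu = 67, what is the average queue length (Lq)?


M/D/1: Lq = rho^2 / (2*(1-rho)) where rho = 21/67; Lq = 0.07

0.07


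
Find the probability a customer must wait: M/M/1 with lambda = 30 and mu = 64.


P(wait) = rho = lambda/mu = 30/64 = 0.4688

0.4688


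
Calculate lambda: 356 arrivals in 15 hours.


lambda = total arrivals / time = 356 / 15 = 23.73 per hour

23.73 per hour


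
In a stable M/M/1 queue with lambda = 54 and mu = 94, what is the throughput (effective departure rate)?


For a stable queue (lambda < mu), throughput = lambda = 54 per hour

54 per hour


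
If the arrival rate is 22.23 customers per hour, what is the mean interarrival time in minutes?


Mean interarrival time = 60/lambda = 60/22.23 = 2.7 minutes

2.7 minutes


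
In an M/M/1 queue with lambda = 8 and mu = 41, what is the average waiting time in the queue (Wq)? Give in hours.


rho = 8/41; Wq = rho/(mu - lambda) = 0.0059 hours

0.0059 hours


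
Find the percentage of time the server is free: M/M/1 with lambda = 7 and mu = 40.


Idle fraction = (1 - rho) * 100 = (1 - 7/40) * 100 = 82.5%

82.5%


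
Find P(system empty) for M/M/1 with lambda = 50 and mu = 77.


P0 = 1 - rho = 1 - 50/77 = 0.3506

0.3506


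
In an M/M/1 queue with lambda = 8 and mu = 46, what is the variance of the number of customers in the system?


rho = 8/46; Var(N) = rho/(1-rho)^2 = 0.25

0.25


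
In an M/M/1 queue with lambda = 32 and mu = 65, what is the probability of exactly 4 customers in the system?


rho = 32/65; P(n) = (1-rho)*rho^n = (1-32/65)*(32/65)^4 = 0.0298

0.0298


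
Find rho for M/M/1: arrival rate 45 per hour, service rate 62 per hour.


rho = lambda/mu = 45/62 = 0.7258

0.7258


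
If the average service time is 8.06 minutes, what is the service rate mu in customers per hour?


mu = 60 / avg_service_time = 60 / 8.06 = 7.44 per hour

7.44 per hour


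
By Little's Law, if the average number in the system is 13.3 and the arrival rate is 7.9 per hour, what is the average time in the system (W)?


W = L / lambda = 13.3 / 7.9 = 1.6835 hours

1.6835 hours


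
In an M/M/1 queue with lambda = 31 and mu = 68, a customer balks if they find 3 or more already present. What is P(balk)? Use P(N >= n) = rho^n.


P(N >= 3) = rho^3 = (31/68)^3 = 0.0947

0.0947


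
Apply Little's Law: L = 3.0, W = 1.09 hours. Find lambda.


lambda = L / W = 3.0 / 1.09 = 2.75 per hour

2.75 per hour


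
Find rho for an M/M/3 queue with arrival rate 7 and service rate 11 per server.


rho = lambda/(c*mu) = 7/(3*11) = 0.2121

0.2121


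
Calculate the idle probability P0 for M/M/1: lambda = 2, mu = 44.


P0 = 1 - rho = 1 - 2/44 = 0.9545

0.9545


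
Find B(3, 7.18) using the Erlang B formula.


B(N,A) = (A^N/N!) / sum(A^k/k!, k=0..N) with N=3, A=7.18 = 0.645

0.645


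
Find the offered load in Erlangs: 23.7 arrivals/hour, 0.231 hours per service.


Offered load a = lambda * E[S] = 23.7 * 0.231 = 5.47 Erlangs

5.47 Erlangs


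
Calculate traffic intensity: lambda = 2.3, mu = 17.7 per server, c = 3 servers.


rho = lambda / (c * mu) = 2.3 / (3 * 17.7) = 0.0433

0.0433


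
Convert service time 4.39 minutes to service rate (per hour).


mu = 60 / avg_service_time = 60 / 4.39 = 13.67 per hour

13.67 per hour


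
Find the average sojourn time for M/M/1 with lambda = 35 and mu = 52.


W = 1/(mu - lambda) = 1/(52 - 35) = 0.0588 hours

0.0588 hours


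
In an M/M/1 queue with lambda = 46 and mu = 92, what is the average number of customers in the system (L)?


rho = 46/92; L = rho/(1-rho) = 1.0

1.0


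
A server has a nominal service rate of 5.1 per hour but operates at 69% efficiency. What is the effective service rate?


Effective rate = mu * efficiency = 5.1 * 0.69 = 3.52 per hour

3.52 per hour


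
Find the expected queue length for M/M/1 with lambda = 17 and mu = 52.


rho = 17/52; Lq = rho^2/(1-rho) = 0.16

0.16


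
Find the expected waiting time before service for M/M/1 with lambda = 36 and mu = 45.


rho = 36/45; Wq = rho/(mu - lambda) = 0.0889 hours

0.0889 hours


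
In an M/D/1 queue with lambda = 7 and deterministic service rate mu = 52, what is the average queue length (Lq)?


M/D/1: Lq = rho^2 / (2*(1-rho)) where rho = 7/52; Lq = 0.01

0.01


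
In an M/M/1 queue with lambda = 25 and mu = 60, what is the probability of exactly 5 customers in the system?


rho = 25/60; P(n) = (1-rho)*rho^n = (1-25/60)*(25/60)^5 = 0.0073

0.0073


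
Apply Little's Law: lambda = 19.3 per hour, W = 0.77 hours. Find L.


L = lambda * W = 19.3 * 0.77 = 14.86

14.86


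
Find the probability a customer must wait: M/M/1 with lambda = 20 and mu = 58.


P(wait) = rho = lambda/mu = 20/58 = 0.3448

0.3448


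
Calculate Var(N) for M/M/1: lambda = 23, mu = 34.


rho = 23/34; Var(N) = rho/(1-rho)^2 = 6.46

6.46


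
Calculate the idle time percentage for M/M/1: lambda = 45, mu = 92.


Idle fraction = (1 - rho) * 100 = (1 - 45/92) * 100 = 51.1%

51.1%


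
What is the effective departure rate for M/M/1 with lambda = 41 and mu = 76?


For a stable queue (lambda < mu), throughput = lambda = 41 per hour

41 per hour


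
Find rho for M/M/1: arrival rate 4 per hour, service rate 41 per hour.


rho = lambda/mu = 4/41 = 0.0976

0.0976


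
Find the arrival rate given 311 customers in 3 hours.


lambda = total arrivals / time = 311 / 3 = 103.67 per hour

103.67 per hour


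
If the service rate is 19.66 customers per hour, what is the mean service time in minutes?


Mean service time = 60/mu = 60/19.66 = 3.05 minutes

3.05 minutes


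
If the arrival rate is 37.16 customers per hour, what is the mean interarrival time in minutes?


Mean interarrival time = 60/lambda = 60/37.16 = 1.61 minutes

1.61 minutes


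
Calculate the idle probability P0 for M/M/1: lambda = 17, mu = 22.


P0 = 1 - rho = 1 - 17/22 = 0.2273

0.2273


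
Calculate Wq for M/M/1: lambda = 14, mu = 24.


rho = 14/24; Wq = rho/(mu - lambda) = 0.0583 hours

0.0583 hours


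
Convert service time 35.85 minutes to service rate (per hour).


mu = 60 / avg_service_time = 60 / 35.85 = 1.67 per hour

1.67 per hour


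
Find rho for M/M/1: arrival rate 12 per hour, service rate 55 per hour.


rho = lambda/mu = 12/55 = 0.2182

0.2182


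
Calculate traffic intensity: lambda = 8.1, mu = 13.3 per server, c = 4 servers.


rho = lambda / (c * mu) = 8.1 / (4 * 13.3) = 0.1523

0.1523


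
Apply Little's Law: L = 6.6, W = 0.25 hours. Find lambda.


lambda = L / W = 6.6 / 0.25 = 26.4 per hour

26.4 per hour


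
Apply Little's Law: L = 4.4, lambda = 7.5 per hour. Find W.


W = L / lambda = 4.4 / 7.5 = 0.5867 hours

0.5867 hours


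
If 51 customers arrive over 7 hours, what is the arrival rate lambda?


lambda = total arrivals / time = 51 / 7 = 7.29 per hour

7.29 per hour


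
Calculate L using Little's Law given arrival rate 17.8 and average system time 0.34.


L = lambda * W = 17.8 * 0.34 = 6.05

6.05


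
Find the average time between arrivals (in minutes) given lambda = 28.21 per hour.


Mean interarrival time = 60/lambda = 60/28.21 = 2.13 minutes

2.13 minutes


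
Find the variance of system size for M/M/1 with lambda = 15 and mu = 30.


rho = 15/30; Var(N) = rho/(1-rho)^2 = 2.0

2.0


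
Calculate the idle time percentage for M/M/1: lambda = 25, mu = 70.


Idle fraction = (1 - rho) * 100 = (1 - 25/70) * 100 = 64.3%

64.3%


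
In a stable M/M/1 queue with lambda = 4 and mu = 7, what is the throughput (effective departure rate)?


For a stable queue (lambda < mu), throughput = lambda = 4 per hour

4 per hour


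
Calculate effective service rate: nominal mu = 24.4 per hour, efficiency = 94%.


Effective rate = mu * efficiency = 24.4 * 0.94 = 22.94 per hour

22.94 per hour


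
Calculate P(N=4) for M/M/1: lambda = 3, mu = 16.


rho = 3/16; P(n) = (1-rho)*rho^n = (1-3/16)*(3/16)^4 = 0.001

0.001


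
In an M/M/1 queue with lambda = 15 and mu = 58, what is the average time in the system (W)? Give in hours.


W = 1/(mu - lambda) = 1/(58 - 15) = 0.0233 hours

0.0233 hours


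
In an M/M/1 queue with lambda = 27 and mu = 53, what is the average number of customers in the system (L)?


rho = 27/53; L = rho/(1-rho) = 1.04

1.04


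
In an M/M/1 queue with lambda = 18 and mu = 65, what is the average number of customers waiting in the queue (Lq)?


rho = 18/65; Lq = rho^2/(1-rho) = 0.11

0.11


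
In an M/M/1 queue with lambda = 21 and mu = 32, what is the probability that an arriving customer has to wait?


P(wait) = rho = lambda/mu = 21/32 = 0.6563

0.6563


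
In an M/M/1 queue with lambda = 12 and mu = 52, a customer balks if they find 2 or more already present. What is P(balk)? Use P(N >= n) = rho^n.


P(N >= 2) = rho^2 = (12/52)^2 = 0.0533

0.0533


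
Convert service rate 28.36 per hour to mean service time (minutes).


Mean service time = 60/mu = 60/28.36 = 2.12 minutes

2.12 minutes


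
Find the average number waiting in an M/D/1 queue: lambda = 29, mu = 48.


M/D/1: Lq = rho^2 / (2*(1-rho)) where rho = 29/48; Lq = 0.46

0.46


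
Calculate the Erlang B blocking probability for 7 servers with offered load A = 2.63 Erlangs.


B(N,A) = (A^N/N!) / sum(A^k/k!, k=0..N) with N=7, A=2.63 = 0.0125

0.0125


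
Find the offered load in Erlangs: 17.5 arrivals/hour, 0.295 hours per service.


Offered load a = lambda * E[S] = 17.5 * 0.295 = 5.16 Erlangs

5.16 Erlangs


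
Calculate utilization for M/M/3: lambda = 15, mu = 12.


rho = lambda/(c*mu) = 15/(3*12) = 0.4167

0.4167


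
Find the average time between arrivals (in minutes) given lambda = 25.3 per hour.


Mean interarrival time = 60/lambda = 60/25.3 = 2.37 minutes

2.37 minutes


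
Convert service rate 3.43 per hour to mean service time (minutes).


Mean service time = 60/mu = 60/3.43 = 17.49 minutes

17.49 minutes


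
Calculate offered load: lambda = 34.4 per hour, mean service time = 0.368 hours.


Offered load a = lambda * E[S] = 34.4 * 0.368 = 12.66 Erlangs

12.66 Erlangs


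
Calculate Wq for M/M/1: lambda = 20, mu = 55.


rho = 20/55; Wq = rho/(mu - lambda) = 0.0104 hours

0.0104 hours


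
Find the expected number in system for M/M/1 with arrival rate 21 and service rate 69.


rho = 21/69; L = rho/(1-rho) = 0.44

0.44


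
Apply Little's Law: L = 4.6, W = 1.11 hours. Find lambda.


lambda = L / W = 4.6 / 1.11 = 4.14 per hour

4.14 per hour


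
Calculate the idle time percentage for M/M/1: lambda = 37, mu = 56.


Idle fraction = (1 - rho) * 100 = (1 - 37/56) * 100 = 33.9%

33.9%


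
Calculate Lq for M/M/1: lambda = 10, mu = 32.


rho = 10/32; Lq = rho^2/(1-rho) = 0.14

0.14


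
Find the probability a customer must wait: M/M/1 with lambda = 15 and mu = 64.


P(wait) = rho = lambda/mu = 15/64 = 0.2344

0.2344


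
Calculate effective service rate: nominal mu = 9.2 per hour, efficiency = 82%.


Effective rate = mu * efficiency = 9.2 * 0.82 = 7.54 per hour

7.54 per hour


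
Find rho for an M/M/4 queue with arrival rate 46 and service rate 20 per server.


rho = lambda/(c*mu) = 46/(4*20) = 0.575

0.575


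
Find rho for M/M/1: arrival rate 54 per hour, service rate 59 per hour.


rho = lambda/mu = 54/59 = 0.9153

0.9153


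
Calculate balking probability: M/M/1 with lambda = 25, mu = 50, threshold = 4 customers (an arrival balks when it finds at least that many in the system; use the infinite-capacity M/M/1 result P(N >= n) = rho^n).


P(N >= 4) = rho^4 = (25/50)^4 = 0.0625

0.0625


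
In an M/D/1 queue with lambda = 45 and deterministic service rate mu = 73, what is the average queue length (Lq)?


M/D/1: Lq = rho^2 / (2*(1-rho)) where rho = 45/73; Lq = 0.5

0.5


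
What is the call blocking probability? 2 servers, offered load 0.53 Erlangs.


B(N,A) = (A^N/N!) / sum(A^k/k!, k=0..N) with N=2, A=0.53 = 0.0841

0.0841


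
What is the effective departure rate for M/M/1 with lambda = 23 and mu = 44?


For a stable queue (lambda < mu), throughput = lambda = 23 per hour

23 per hour


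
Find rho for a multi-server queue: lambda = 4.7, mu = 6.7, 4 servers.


rho = lambda / (c * mu) = 4.7 / (4 * 6.7) = 0.1754

0.1754


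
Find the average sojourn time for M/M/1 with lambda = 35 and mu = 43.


W = 1/(mu - lambda) = 1/(43 - 35) = 0.125 hours

0.125 hours


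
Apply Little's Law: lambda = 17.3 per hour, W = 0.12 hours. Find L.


L = lambda * W = 17.3 * 0.12 = 2.08

2.08


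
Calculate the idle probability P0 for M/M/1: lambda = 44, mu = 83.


P0 = 1 - rho = 1 - 44/83 = 0.4699

0.4699


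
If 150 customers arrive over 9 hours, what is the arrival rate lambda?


lambda = total arrivals / time = 150 / 9 = 16.67 per hour

16.67 per hour


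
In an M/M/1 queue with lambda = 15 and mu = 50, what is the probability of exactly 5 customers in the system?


rho = 15/50; P(n) = (1-rho)*rho^n = (1-15/50)*(15/50)^5 = 0.0017

0.0017


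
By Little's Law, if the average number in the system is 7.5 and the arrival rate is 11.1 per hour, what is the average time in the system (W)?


W = L / lambda = 7.5 / 11.1 = 0.6757 hours

0.6757 hours


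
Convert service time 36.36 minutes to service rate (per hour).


mu = 60 / avg_service_time = 60 / 36.36 = 1.65 per hour

1.65 per hour


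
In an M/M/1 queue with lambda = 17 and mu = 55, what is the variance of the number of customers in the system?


rho = 17/55; Var(N) = rho/(1-rho)^2 = 0.65

0.65


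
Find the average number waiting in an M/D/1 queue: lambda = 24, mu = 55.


M/D/1: Lq = rho^2 / (2*(1-rho)) where rho = 24/55; Lq = 0.17

0.17


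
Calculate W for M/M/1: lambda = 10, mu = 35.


W = 1/(mu - lambda) = 1/(35 - 10) = 0.04 hours

0.04 hours


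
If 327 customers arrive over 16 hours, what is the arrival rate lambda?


lambda = total arrivals / time = 327 / 16 = 20.44 per hour

20.44 per hour


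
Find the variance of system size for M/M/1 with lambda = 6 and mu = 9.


rho = 6/9; Var(N) = rho/(1-rho)^2 = 6.0

6.0


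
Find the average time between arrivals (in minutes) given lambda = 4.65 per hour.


Mean interarrival time = 60/lambda = 60/4.65 = 12.9 minutes

12.9 minutes


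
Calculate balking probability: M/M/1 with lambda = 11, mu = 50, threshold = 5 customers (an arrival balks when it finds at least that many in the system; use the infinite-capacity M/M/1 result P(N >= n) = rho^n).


P(N >= 5) = rho^5 = (11/50)^5 = 0.0005

0.0005


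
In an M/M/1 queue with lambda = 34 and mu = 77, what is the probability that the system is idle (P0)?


P0 = 1 - rho = 1 - 34/77 = 0.5584

0.5584


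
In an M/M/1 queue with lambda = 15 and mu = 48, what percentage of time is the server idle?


Idle fraction = (1 - rho) * 100 = (1 - 15/48) * 100 = 68.8%

68.8%


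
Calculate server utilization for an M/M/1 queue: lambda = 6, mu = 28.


rho = lambda/mu = 6/28 = 0.2143

0.2143


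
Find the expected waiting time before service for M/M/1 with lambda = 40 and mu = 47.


rho = 40/47; Wq = rho/(mu - lambda) = 0.1216 hours

0.1216 hours


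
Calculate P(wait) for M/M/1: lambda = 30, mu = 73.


P(wait) = rho = lambda/mu = 30/73 = 0.411

0.411


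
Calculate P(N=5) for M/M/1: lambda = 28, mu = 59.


rho = 28/59; P(n) = (1-rho)*rho^n = (1-28/59)*(28/59)^5 = 0.0126

0.0126


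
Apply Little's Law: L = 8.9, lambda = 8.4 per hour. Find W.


W = L / lambda = 8.9 / 8.4 = 1.0595 hours

1.0595 hours


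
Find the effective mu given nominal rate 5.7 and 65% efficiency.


Effective rate = mu * efficiency = 5.7 * 0.65 = 3.71 per hour

3.71 per hour


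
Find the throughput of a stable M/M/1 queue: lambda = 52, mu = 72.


For a stable queue (lambda < mu), throughput = lambda = 52 per hour

52 per hour


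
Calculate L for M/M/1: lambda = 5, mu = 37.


rho = 5/37; L = rho/(1-rho) = 0.16

0.16


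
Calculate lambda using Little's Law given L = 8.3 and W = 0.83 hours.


lambda = L / W = 8.3 / 0.83 = 10.0 per hour

10.0 per hour


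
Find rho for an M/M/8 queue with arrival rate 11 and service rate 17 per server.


rho = lambda/(c*mu) = 11/(8*17) = 0.0809

0.0809


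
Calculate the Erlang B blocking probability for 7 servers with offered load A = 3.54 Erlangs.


B(N,A) = (A^N/N!) / sum(A^k/k!, k=0..N) with N=7, A=3.54 = 0.0413

0.0413


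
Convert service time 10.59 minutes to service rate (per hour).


mu = 60 / avg_service_time = 60 / 10.59 = 5.67 per hour

5.67 per hour


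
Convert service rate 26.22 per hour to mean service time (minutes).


Mean service time = 60/mu = 60/26.22 = 2.29 minutes

2.29 minutes


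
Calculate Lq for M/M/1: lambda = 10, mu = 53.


rho = 10/53; Lq = rho^2/(1-rho) = 0.04

0.04


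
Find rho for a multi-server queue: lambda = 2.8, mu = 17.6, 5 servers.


rho = lambda / (c * mu) = 2.8 / (5 * 17.6) = 0.0318

0.0318


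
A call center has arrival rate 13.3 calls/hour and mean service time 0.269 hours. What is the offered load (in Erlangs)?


Offered load a = lambda * E[S] = 13.3 * 0.269 = 3.58 Erlangs

3.58 Erlangs


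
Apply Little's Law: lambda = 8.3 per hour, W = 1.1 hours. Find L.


L = lambda * W = 8.3 * 1.1 = 9.13

9.13


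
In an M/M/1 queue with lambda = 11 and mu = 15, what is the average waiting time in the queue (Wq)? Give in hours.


rho = 11/15; Wq = rho/(mu - lambda) = 0.1833 hours

0.1833 hours


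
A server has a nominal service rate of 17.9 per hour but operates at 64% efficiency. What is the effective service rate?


Effective rate = mu * efficiency = 17.9 * 0.64 = 11.46 per hour

11.46 per hour


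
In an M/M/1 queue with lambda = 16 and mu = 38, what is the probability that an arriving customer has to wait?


P(wait) = rho = lambda/mu = 16/38 = 0.4211

0.4211


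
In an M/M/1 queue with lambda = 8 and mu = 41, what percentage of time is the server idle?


Idle fraction = (1 - rho) * 100 = (1 - 8/41) * 100 = 80.5%

80.5%


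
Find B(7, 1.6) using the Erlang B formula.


B(N,A) = (A^N/N!) / sum(A^k/k!, k=0..N) with N=7, A=1.6 = 0.0011

0.0011


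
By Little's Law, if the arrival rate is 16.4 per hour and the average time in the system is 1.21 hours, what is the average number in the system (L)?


L = lambda * W = 16.4 * 1.21 = 19.84

19.84


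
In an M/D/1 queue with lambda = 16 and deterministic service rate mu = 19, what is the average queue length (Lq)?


M/D/1: Lq = rho^2 / (2*(1-rho)) where rho = 16/19; Lq = 2.25

2.25


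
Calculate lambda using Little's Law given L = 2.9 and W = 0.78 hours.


lambda = L / W = 2.9 / 0.78 = 3.72 per hour

3.72 per hour


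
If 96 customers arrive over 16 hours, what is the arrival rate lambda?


lambda = total arrivals / time = 96 / 16 = 6.0 per hour

6.0 per hour


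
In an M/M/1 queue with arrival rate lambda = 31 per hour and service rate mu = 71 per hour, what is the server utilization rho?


rho = lambda/mu = 31/71 = 0.4366

0.4366


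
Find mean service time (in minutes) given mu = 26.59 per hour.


Mean service time = 60/mu = 60/26.59 = 2.26 minutes

2.26 minutes


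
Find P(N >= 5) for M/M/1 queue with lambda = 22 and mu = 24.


P(N >= 5) = rho^5 = (22/24)^5 = 0.6472

0.6472


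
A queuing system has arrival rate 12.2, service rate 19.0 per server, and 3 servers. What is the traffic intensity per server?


rho = lambda / (c * mu) = 12.2 / (3 * 19.0) = 0.214

0.214


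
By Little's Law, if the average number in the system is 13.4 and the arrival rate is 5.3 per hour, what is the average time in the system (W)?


W = L / lambda = 13.4 / 5.3 = 2.5283 hours

2.5283 hours


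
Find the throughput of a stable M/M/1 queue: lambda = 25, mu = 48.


For a stable queue (lambda < mu), throughput = lambda = 25 per hour

25 per hour


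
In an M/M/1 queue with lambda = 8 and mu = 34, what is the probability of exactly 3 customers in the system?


rho = 8/34; P(n) = (1-rho)*rho^n = (1-8/34)*(8/34)^3 = 0.01

0.01


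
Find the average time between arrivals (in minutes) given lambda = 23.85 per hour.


Mean interarrival time = 60/lambda = 60/23.85 = 2.52 minutes

2.52 minutes


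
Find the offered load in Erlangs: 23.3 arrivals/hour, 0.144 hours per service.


Offered load a = lambda * E[S] = 23.3 * 0.144 = 3.36 Erlangs

3.36 Erlangs


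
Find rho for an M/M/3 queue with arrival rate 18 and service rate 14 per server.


rho = lambda/(c*mu) = 18/(3*14) = 0.4286

0.4286


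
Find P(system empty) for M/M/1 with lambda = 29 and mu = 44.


P0 = 1 - rho = 1 - 29/44 = 0.3409

0.3409


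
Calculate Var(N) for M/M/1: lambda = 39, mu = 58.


rho = 39/58; Var(N) = rho/(1-rho)^2 = 6.27

6.27


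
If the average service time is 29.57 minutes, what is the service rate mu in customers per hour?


mu = 60 / avg_service_time = 60 / 29.57 = 2.03 per hour

2.03 per hour


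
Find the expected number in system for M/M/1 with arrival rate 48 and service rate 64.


rho = 48/64; L = rho/(1-rho) = 3.0

3.0


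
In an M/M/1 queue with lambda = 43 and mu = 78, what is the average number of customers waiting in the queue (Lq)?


rho = 43/78; Lq = rho^2/(1-rho) = 0.68

0.68


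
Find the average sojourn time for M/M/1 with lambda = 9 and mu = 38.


W = 1/(mu - lambda) = 1/(38 - 9) = 0.0345 hours

0.0345 hours


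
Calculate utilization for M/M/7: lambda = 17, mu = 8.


rho = lambda/(c*mu) = 17/(7*8) = 0.3036

0.3036


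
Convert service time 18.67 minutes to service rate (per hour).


mu = 60 / avg_service_time = 60 / 18.67 = 3.21 per hour

3.21 per hour


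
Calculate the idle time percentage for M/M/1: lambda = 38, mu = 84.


Idle fraction = (1 - rho) * 100 = (1 - 38/84) * 100 = 54.8%

54.8%


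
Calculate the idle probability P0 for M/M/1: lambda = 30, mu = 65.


P0 = 1 - rho = 1 - 30/65 = 0.5385

0.5385


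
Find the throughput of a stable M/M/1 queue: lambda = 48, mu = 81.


For a stable queue (lambda < mu), throughput = lambda = 48 per hour

48 per hour


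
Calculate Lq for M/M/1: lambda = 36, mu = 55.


rho = 36/55; Lq = rho^2/(1-rho) = 1.24

1.24
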